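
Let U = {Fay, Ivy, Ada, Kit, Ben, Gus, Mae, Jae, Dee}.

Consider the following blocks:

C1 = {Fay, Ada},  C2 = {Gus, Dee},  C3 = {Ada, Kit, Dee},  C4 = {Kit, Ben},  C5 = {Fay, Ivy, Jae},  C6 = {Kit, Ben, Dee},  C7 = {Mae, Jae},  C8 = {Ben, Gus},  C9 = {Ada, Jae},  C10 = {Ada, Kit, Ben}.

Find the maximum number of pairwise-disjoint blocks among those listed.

4

C1, C2, C4, C7 are pairwise disjoint (C1={Fay,Ada}; C2={Gus,Dee}; C4={Kit,Ben}; C7={Mae,Jae}).
Every remaining block overlaps one of these, and no 5 of the listed blocks are pairwise disjoint, so 4 is the maximum.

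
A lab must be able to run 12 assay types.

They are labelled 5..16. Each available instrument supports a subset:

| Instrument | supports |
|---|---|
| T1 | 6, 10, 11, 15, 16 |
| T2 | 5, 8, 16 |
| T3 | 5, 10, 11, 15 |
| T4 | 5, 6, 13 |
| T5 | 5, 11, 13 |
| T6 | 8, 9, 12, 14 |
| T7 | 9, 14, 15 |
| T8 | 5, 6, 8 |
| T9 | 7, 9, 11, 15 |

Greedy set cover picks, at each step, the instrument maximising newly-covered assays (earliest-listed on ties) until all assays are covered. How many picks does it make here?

Greedy: pick T1 (covers 5 new) → pick T6 (covers 4 new) → pick T4 (covers 2 new) → pick T9 (covers 1 new). Total picks: 4.

4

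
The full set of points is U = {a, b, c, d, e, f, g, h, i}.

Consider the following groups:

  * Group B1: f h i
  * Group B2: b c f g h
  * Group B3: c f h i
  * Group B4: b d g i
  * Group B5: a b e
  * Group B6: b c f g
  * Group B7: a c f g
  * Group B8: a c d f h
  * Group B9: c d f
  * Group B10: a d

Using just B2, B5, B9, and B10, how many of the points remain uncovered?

1

Union of B2, B5, B9, B10 = {a, b, c, d, e, f, g, h}.
Not covered: i — 1 point.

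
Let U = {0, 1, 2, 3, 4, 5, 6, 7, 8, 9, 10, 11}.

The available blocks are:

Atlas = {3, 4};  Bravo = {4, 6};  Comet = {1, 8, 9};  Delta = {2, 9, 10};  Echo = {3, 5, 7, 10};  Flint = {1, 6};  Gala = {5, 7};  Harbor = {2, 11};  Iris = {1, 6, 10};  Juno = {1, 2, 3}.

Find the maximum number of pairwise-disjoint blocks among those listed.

4

Atlas, Comet, Gala, Harbor are pairwise disjoint (Atlas={3,4}; Comet={1,8,9}; Gala={5,7}; Harbor={2,11}).
Every remaining block overlaps one of these, and no 5 of the listed blocks are pairwise disjoint, so 4 is the maximum.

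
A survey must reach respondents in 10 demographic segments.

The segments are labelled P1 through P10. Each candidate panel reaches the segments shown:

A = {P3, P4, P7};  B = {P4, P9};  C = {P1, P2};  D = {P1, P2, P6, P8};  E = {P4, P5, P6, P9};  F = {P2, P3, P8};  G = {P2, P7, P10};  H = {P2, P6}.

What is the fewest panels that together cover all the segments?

4

A and D and E and G together: A ∪ D ∪ E ∪ G = {P1, P2, P3, P4, P5, P6, P7, P8, P9, P10} — every segment is covered.
No 3 of the 8 panels cover everything (all 56 combinations miss at least one segment), so 4 is optimal.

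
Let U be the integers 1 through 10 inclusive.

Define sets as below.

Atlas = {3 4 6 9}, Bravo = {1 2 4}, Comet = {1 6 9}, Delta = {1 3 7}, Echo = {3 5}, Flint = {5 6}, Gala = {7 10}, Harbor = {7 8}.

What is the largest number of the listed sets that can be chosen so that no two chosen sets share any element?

3

Comet, Echo, Harbor are pairwise disjoint (Comet={1,6,9}; Echo={3,5}; Harbor={7,8}).
Every remaining set overlaps one of these, and no 4 of the listed sets are pairwise disjoint, so 3 is the maximum.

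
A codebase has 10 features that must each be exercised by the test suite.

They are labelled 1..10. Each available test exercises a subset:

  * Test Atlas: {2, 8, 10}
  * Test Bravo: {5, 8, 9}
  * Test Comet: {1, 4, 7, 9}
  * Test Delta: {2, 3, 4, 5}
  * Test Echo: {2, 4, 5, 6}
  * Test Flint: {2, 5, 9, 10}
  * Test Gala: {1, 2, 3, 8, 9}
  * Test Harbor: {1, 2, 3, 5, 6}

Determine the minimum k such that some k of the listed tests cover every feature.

Atlas and Comet and Harbor together: Atlas ∪ Comet ∪ Harbor = {1, 2, 3, 4, 5, 6, 7, 8, 9, 10} — every feature is covered.
Only Comet contains 7, so Comet is forced; the remaining 6 features need at least 2 more tests (each remaining test adds at most 4) — so at least 3 tests are needed, and 3 is optimal.

3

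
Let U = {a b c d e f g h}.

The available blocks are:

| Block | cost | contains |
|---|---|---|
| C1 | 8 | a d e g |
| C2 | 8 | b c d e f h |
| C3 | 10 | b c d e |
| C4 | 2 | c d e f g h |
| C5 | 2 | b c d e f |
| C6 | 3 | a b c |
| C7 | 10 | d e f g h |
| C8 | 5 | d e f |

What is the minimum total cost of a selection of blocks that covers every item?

5

C4, C6 together cover every item (C4 ∪ C6 = {a, b, c, d, e, f, g, h}); total cost 2 + 3 = 5.
No covering selection has total cost below 5.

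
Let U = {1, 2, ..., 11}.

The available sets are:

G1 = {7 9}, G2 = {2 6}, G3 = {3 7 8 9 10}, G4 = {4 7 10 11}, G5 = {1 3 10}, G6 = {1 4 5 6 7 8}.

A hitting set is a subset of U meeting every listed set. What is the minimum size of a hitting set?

3

H = {1, 6, 7} meets every set (each contains at least one member of H), and |H| = 3.
The sets G1, G2, G5 are pairwise disjoint, so any hitting set needs a separate point for each — at least 3. Hence 3 is optimal.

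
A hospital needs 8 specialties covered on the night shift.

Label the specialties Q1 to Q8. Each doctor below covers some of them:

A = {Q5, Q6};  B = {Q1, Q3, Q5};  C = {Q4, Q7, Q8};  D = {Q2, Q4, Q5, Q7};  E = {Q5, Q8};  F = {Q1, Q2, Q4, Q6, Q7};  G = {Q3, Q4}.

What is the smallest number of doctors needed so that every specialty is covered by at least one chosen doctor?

B and E and F together: B ∪ E ∪ F = {Q1, Q2, Q3, Q4, Q5, Q6, Q7, Q8} — every specialty is covered.
No 2 of the 7 doctors cover everything (all 21 combinations miss at least one specialty), so 3 is optimal.

3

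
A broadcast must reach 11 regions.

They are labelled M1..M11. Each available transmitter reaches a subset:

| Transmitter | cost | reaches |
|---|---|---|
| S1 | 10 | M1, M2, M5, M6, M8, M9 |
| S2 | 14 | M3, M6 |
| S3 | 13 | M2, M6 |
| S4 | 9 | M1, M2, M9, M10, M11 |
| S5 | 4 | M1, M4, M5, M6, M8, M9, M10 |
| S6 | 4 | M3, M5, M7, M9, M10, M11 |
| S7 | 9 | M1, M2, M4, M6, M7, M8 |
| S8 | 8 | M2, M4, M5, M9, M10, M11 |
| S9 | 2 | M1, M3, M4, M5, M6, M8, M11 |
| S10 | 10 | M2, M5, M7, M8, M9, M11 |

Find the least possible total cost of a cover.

S6, S7 together cover every region (S6 ∪ S7 = {M1, M2, M3, M4, M5, M6, M7, M8, M9, M10, M11}); total cost 4 + 9 = 13.
The greedy pick S9, S6, S8 costs 14; no covering selection beats 13.

13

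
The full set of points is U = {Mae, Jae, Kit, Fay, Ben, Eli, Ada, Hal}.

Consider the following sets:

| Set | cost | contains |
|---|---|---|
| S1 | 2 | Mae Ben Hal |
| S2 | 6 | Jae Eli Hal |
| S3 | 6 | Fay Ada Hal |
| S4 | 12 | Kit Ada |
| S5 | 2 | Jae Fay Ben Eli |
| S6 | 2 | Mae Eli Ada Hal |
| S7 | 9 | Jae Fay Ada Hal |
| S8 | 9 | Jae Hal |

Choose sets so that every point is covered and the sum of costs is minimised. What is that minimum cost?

S4, S5, S6 together cover every point (S4 ∪ S5 ∪ S6 = {Mae, Jae, Kit, Fay, Ben, Eli, Ada, Hal}); total cost 12 + 2 + 2 = 16.
No covering selection has total cost below 16.

16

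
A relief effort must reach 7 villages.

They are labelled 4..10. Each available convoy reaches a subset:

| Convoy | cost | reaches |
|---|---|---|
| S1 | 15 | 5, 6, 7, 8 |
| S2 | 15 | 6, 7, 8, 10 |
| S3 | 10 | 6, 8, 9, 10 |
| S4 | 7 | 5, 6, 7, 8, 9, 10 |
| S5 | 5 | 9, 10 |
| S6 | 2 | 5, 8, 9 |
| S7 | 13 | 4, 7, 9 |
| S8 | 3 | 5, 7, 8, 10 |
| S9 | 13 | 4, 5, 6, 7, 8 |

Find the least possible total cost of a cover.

S5, S9 together cover every village (S5 ∪ S9 = {4, 5, 6, 7, 8, 9, 10}); total cost 5 + 13 = 18.
No covering selection has total cost below 18.

18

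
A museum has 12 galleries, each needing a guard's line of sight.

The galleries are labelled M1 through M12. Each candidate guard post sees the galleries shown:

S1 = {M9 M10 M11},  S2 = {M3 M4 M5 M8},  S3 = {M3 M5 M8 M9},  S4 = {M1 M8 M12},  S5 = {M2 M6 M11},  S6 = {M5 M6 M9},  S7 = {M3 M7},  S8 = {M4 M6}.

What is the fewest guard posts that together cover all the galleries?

Take {S1, S2, S4, S5, S7}. Their union is {M1, M2, M3, M4, M5, M6, M7, M8, M9, M10, M11, M12}, which is all 12 galleries.
Only S7 contains M7, so S7 is forced; the remaining 10 galleries need at least 4 more guard posts (each remaining guard post adds at most 3) — so at least 5 guard posts are needed, and 5 is optimal.

5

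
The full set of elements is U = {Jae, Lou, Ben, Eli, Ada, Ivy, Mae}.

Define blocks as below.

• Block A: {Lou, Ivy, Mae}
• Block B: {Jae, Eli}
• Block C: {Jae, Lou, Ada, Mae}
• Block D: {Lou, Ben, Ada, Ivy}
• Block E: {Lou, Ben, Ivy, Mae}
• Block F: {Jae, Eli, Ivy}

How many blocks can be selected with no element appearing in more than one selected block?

B, D are pairwise disjoint (B={Jae,Eli}; D={Lou,Ben,Ada,Ivy}).
Every remaining block overlaps one of these, and no 3 of the listed blocks are pairwise disjoint, so 2 is the maximum.

2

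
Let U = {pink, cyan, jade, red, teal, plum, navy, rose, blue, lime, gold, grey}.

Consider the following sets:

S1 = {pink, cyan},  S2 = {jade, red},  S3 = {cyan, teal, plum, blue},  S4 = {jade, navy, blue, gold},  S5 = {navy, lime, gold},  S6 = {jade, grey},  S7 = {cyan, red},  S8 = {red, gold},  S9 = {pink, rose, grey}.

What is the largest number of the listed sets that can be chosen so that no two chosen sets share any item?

S2, S3, S5, S9 are pairwise disjoint (S2={jade,red}; S3={cyan,teal,plum,blue}; S5={navy,lime,gold}; S9={pink,rose,grey}).
Every remaining set overlaps one of these, and no 5 of the listed sets are pairwise disjoint, so 4 is the maximum.

4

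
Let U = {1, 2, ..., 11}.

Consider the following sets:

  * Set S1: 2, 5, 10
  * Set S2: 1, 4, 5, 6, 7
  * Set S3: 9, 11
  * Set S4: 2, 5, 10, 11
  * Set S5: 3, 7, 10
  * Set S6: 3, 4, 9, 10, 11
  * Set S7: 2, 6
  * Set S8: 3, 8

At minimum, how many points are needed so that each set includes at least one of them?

4

The 4 points {2, 7, 8, 11} hit every set.
No choice of 3 points meets every set, so 4 is the minimum.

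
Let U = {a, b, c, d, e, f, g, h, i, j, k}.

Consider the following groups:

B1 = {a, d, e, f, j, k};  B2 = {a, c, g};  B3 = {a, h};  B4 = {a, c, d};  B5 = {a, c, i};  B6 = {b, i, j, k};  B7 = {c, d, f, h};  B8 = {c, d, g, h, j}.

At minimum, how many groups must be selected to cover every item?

3

B1 and B6 and B8 together: B1 ∪ B6 ∪ B8 = {a, b, c, d, e, f, g, h, i, j, k} — every item is covered.
Only B6 contains b, so B6 is forced; the remaining 7 items need at least 2 more groups (each remaining group adds at most 4) — so at least 3 groups are needed, and 3 is optimal.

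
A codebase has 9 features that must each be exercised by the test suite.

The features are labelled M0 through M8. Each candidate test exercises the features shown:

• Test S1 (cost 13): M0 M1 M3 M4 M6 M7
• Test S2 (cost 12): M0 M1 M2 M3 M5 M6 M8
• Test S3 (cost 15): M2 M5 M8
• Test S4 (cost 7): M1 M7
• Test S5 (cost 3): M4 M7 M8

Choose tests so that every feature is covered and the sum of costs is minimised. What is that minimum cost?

15

S2, S5 together cover every feature (S2 ∪ S5 = {M0, M1, M2, M3, M4, M5, M6, M7, M8}); total cost 12 + 3 = 15.
No covering selection has total cost below 15.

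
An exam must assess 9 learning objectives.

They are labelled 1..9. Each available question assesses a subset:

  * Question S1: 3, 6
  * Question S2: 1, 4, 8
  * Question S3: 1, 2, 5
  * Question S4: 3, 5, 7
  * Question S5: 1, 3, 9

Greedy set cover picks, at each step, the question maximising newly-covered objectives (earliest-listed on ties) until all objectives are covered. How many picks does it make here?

5

Greedy: pick S2 (covers 3 new) → pick S4 (covers 3 new) → pick S1 (covers 1 new) → pick S3 (covers 1 new) → pick S5 (covers 1 new). Total picks: 5.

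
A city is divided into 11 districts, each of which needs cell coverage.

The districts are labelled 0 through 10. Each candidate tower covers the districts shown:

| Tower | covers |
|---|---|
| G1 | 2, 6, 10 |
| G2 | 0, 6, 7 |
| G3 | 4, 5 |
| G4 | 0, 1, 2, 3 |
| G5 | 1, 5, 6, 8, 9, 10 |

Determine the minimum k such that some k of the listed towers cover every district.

G2 and G3 and G4 and G5 together: G2 ∪ G3 ∪ G4 ∪ G5 = {0, 1, 2, 3, 4, 5, 6, 7, 8, 9, 10} — every district is covered.
No 3 of the 5 towers cover everything (all 10 combinations miss at least one district), so 4 is optimal.

4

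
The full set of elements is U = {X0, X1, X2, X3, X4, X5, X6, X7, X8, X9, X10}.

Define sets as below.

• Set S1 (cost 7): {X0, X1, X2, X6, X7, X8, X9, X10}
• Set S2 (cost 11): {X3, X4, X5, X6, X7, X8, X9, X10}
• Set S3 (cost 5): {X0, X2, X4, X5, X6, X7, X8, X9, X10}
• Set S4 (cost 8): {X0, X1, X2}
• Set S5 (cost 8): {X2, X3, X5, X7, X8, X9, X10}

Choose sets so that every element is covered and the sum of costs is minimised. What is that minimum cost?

S1, S2 together cover every element (S1 ∪ S2 = {X0, X1, X2, X3, X4, X5, X6, X7, X8, X9, X10}); total cost 7 + 11 = 18.
The greedy pick S3, S1, S5 costs 20; no covering selection beats 18.

18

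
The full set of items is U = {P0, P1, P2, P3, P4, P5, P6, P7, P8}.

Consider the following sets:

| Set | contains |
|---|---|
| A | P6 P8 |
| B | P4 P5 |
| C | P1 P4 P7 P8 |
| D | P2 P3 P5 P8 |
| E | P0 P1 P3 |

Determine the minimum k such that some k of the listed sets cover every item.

4

Take {A, C, D, E}. Their union is {P0, P1, P2, P3, P4, P5, P6, P7, P8}, which is all 9 items.
Only A contains P6, so A is forced; the remaining 7 items need at least 3 more sets (each remaining set adds at most 3) — so at least 4 sets are needed, and 4 is optimal.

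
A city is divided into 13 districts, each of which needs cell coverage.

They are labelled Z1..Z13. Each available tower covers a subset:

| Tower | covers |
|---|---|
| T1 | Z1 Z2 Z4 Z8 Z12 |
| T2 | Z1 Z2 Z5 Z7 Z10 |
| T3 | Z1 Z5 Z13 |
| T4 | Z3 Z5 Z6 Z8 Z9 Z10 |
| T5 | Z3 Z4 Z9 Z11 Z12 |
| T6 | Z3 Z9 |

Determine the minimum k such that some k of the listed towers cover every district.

4

T2 and T3 and T4 and T5 together: T2 ∪ T3 ∪ T4 ∪ T5 = {Z1, Z2, Z3, Z4, Z5, Z6, Z7, Z8, Z9, Z10, Z11, Z12, Z13} — every district is covered.
No 3 of the 6 towers cover everything (all 20 combinations miss at least one district), so 4 is optimal.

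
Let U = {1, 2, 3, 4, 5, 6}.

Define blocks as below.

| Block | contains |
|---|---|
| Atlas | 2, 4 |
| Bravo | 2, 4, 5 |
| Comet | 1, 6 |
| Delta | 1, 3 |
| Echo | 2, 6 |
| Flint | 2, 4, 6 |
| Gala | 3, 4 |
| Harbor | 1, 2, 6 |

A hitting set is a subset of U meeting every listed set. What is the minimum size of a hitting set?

The 3 points {3, 4, 6} hit every block.
No choice of 2 points meets every block, so 3 is the minimum.

3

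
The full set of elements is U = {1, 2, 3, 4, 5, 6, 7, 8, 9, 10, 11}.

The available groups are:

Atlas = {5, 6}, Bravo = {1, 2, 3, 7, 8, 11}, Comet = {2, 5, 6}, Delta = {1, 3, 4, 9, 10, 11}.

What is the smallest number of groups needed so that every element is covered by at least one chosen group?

3

Take {Bravo, Comet, Delta}. Their union is {1, 2, 3, 4, 5, 6, 7, 8, 9, 10, 11}, which is all 11 elements.
Only Delta contains 4, so Delta is forced; the remaining 5 elements need at least 2 more groups (each remaining group adds at most 3) — so at least 3 groups are needed, and 3 is optimal.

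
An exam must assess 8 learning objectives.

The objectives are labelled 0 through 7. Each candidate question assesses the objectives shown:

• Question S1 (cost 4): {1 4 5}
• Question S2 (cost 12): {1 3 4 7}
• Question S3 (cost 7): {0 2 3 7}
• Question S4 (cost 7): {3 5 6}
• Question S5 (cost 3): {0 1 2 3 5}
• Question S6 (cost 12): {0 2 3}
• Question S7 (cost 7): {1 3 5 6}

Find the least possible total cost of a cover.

S1, S3, S4 together cover every objective (S1 ∪ S3 ∪ S4 = {0, 1, 2, 3, 4, 5, 6, 7}); total cost 4 + 7 + 7 = 18.
The greedy pick S5, S1, S3, S4 costs 21; no covering selection beats 18.

18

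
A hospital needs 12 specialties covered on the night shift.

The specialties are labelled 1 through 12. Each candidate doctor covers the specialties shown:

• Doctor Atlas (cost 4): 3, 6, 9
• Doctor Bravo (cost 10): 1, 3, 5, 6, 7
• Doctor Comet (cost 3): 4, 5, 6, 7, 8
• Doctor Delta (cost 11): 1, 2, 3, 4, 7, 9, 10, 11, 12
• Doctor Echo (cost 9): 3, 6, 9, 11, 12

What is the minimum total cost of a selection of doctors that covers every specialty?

14

Comet, Delta together cover every specialty (Comet ∪ Delta = {1, 2, 3, 4, 5, 6, 7, 8, 9, 10, 11, 12}); total cost 3 + 11 = 14.
No covering selection has total cost below 14.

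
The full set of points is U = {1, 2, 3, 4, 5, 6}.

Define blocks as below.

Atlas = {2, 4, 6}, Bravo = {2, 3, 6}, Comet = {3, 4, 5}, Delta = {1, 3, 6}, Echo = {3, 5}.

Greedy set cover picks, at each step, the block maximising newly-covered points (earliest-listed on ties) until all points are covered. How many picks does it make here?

Greedy: pick Atlas (covers 3 new) → pick Comet (covers 2 new) → pick Delta (covers 1 new). Total picks: 3.

3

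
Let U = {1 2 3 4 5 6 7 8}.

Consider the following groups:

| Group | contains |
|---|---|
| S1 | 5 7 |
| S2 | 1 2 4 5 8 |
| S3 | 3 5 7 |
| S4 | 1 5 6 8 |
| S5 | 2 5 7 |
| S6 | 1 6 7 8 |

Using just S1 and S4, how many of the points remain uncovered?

3

Union of S1, S4 = {1, 5, 6, 7, 8}.
Not covered: 2, 3, 4 — 3 points.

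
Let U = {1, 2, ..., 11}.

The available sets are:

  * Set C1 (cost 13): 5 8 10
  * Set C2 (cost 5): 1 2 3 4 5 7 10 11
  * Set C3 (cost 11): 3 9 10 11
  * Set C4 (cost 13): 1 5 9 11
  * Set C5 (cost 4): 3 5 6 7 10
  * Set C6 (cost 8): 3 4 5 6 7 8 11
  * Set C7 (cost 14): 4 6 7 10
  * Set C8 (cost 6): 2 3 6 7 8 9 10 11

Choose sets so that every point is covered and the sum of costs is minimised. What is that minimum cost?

11

C2, C8 together cover every point (C2 ∪ C8 = {1, 2, 3, 4, 5, 6, 7, 8, 9, 10, 11}); total cost 5 + 6 = 11.
No covering selection has total cost below 11.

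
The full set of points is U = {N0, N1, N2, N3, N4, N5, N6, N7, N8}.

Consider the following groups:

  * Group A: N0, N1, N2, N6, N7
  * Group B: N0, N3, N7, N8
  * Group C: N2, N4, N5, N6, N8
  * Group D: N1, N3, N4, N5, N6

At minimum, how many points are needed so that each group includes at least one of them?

The 2 points {N0, N4} hit every group.
No single point lies in every group, so at least 2 are needed and 2 is optimal.

2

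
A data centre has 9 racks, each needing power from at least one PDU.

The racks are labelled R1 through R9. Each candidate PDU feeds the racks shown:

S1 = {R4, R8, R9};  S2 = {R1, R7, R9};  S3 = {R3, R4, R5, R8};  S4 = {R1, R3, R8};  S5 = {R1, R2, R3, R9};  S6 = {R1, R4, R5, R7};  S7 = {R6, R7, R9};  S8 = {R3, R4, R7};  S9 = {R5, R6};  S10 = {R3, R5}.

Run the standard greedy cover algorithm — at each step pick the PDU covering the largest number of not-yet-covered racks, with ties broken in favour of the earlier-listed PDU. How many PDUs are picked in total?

4

Greedy: pick S3 (covers 4 new) → pick S2 (covers 3 new) → pick S5 (covers 1 new) → pick S7 (covers 1 new). Total picks: 4.
(The true minimum cover uses only 3 PDUs, so greedy is not optimal here.)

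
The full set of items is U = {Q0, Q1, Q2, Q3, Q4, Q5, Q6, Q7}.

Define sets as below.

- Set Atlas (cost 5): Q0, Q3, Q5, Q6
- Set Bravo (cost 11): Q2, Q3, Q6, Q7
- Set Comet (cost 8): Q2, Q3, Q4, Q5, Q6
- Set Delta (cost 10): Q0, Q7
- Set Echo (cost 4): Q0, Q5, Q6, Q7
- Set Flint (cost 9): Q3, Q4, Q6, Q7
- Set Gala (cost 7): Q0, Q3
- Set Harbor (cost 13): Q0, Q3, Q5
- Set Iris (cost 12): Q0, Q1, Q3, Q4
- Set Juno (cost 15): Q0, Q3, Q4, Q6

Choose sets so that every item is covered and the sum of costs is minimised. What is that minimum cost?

Comet, Echo, Iris together cover every item (Comet ∪ Echo ∪ Iris = {Q0, Q1, Q2, Q3, Q4, Q5, Q6, Q7}); total cost 8 + 4 + 12 = 24.
No covering selection has total cost below 24.

24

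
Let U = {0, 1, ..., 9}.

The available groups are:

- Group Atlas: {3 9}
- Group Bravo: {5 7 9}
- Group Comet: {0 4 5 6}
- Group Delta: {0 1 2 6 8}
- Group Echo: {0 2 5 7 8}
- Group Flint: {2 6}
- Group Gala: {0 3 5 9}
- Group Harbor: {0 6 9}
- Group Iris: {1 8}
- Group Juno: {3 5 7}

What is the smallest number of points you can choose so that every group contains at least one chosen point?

H = {1, 3, 6, 7} meets every group (each contains at least one member of H), and |H| = 4.
No choice of 3 points meets every group, so 4 is the minimum.

4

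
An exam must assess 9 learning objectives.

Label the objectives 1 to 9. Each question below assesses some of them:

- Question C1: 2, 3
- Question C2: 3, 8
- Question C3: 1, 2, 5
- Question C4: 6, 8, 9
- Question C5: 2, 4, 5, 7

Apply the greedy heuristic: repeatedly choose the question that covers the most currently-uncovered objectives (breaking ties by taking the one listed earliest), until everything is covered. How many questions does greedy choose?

4

Greedy: pick C5 (covers 4 new) → pick C4 (covers 3 new) → pick C1 (covers 1 new) → pick C3 (covers 1 new). Total picks: 4.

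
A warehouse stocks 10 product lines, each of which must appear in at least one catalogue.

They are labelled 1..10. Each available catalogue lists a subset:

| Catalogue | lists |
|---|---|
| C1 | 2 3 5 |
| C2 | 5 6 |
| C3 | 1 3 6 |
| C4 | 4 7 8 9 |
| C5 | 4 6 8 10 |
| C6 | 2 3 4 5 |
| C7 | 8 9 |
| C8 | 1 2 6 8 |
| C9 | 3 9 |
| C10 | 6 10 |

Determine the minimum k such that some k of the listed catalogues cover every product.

4

C3 and C4 and C5 and C6 together: C3 ∪ C4 ∪ C5 ∪ C6 = {1, 2, 3, 4, 5, 6, 7, 8, 9, 10} — every product is covered.
No 3 of the 10 catalogues cover everything (all 120 combinations miss at least one product), so 4 is optimal.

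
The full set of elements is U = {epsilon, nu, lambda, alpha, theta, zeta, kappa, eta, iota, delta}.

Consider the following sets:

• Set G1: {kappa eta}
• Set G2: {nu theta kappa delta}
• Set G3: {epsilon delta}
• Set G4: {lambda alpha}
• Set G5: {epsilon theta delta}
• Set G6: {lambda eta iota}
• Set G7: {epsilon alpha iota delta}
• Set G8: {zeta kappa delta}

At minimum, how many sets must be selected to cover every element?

G2 and G6 and G7 and G8 together: G2 ∪ G6 ∪ G7 ∪ G8 = {epsilon, nu, lambda, alpha, theta, zeta, kappa, eta, iota, delta} — every element is covered.
Only G8 contains zeta, so G8 is forced; the remaining 7 elements need at least 3 more sets (each remaining set adds at most 3) — so at least 4 sets are needed, and 4 is optimal.

4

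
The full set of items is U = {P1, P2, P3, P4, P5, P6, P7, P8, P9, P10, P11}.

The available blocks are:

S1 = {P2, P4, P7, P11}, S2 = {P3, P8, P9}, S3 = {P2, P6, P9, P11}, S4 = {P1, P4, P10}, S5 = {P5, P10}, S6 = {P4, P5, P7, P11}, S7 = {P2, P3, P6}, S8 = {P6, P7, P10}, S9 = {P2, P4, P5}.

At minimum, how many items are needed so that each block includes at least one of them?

4

The 4 items {P2, P3, P4, P10} hit every block.
No choice of 3 items meets every block, so 4 is the minimum.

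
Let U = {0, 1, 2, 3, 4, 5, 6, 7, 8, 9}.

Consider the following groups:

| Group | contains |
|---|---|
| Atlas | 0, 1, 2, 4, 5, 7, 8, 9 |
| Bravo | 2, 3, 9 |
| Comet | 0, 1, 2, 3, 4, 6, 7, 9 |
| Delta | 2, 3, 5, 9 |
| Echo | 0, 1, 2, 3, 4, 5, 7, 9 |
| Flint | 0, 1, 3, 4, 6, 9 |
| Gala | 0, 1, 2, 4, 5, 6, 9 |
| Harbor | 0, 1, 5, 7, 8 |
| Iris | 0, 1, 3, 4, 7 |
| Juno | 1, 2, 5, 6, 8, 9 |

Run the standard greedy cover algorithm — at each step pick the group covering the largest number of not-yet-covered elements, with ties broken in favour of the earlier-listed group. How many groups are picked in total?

Greedy: pick Atlas (covers 8 new) → pick Comet (covers 2 new). Total picks: 2.

2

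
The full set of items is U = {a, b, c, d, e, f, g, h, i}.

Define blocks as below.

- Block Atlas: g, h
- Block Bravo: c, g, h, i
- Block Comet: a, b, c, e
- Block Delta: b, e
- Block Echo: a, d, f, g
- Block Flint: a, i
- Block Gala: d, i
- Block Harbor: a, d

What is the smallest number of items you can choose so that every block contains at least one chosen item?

4

T = {a, b, h, i} meets every block (each contains at least one member of T), and |T| = 4.
No choice of 3 items meets every block, so 4 is the minimum.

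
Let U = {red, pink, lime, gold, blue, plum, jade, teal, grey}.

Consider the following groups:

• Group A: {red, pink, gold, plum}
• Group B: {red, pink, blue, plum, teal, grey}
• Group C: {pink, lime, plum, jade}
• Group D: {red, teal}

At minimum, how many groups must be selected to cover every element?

A, B, and C cover everything between them: the union {red, pink, lime, gold, blue, plum, jade, teal, grey} is all of U.
Only C contains lime, so C is forced; the remaining 5 elements need at least 2 more groups (each remaining group adds at most 4) — so at least 3 groups are needed, and 3 is optimal.

3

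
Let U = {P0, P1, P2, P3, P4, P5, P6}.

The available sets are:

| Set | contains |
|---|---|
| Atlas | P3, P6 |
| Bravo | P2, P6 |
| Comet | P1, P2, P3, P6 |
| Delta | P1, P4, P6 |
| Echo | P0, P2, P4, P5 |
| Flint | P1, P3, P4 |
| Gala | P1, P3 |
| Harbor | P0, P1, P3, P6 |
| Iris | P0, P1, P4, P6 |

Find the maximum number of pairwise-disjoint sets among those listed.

2

Bravo, Gala are pairwise disjoint (Bravo={P2,P6}; Gala={P1,P3}).
Every remaining set overlaps one of these, and no 3 of the listed sets are pairwise disjoint, so 2 is the maximum.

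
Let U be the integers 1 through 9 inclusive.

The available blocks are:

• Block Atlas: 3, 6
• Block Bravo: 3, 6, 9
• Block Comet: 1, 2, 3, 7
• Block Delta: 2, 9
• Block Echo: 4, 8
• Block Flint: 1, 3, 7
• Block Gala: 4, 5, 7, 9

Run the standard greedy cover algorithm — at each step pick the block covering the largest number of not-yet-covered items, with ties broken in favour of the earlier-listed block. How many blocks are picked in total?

Greedy: pick Comet (covers 4 new) → pick Gala (covers 3 new) → pick Atlas (covers 1 new) → pick Echo (covers 1 new). Total picks: 4.

4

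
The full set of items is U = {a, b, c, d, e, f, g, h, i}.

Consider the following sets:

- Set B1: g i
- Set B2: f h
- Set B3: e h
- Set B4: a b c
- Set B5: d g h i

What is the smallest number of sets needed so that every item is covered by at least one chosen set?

B2 and B3 and B4 and B5 together: B2 ∪ B3 ∪ B4 ∪ B5 = {a, b, c, d, e, f, g, h, i} — every item is covered.
Only B3 contains e, so B3 is forced; the remaining 7 items need at least 3 more sets (each remaining set adds at most 3) — so at least 4 sets are needed, and 4 is optimal.

4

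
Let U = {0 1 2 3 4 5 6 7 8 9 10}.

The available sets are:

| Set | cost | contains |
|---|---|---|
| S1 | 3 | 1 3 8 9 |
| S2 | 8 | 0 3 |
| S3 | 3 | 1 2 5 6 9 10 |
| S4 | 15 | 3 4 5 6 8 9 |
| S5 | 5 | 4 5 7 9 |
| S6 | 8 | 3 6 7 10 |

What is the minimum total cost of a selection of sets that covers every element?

S1, S2, S3, S5 together cover every element (S1 ∪ S2 ∪ S3 ∪ S5 = {0, 1, 2, 3, 4, 5, 6, 7, 8, 9, 10}); total cost 3 + 8 + 3 + 5 = 19.
No covering selection has total cost below 19.

19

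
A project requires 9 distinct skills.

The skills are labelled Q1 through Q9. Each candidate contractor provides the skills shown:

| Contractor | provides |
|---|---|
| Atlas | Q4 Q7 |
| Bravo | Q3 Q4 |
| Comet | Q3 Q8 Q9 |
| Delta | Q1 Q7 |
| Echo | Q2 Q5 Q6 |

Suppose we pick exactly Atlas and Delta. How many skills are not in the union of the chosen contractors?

Union of Atlas, Delta = {Q1, Q4, Q7}.
Not covered: Q2, Q3, Q5, Q6, Q8, Q9 — 6 skills.

6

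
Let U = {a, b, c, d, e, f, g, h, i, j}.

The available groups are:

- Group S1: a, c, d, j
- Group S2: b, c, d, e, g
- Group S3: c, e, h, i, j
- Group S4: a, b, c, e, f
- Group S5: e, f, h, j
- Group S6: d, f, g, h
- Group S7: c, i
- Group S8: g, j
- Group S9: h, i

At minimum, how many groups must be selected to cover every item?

S2 and S3 and S4 together: S2 ∪ S3 ∪ S4 = {a, b, c, d, e, f, g, h, i, j} — every item is covered.
No 2 of the 9 groups cover everything (all 36 combinations miss at least one item), so 3 is optimal.

3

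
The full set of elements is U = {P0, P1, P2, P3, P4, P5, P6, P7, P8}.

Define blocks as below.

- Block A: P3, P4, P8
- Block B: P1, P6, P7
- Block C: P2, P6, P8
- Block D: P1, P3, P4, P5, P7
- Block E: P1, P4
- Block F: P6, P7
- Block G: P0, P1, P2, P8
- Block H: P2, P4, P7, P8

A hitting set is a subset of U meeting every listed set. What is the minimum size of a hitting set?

Take T = {P2, P4, P7}. Each listed block contains at least one of these, so T is a hitting set of size 3.
No choice of 2 elements meets every block, so 3 is the minimum.

3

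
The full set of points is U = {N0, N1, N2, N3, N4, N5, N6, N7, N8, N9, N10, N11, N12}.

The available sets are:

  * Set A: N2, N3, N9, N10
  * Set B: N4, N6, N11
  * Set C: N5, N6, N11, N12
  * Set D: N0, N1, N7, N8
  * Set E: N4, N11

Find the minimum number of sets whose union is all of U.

4

Take {A, B, C, D}. Their union is {N0, N1, N2, N3, N4, N5, N6, N7, N8, N9, N10, N11, N12}, which is all 13 points.
Each set has at most 4 points, and 3·4 = 12 < 13 — so at least 4 sets are needed, and 4 is optimal.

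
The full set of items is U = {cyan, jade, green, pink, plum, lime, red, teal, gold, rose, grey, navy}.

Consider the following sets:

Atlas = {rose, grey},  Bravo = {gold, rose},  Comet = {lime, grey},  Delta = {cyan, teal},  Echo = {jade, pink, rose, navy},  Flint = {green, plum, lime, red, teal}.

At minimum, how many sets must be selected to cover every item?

Bravo, Comet, Delta, Echo, and Flint cover everything between them: the union {cyan, jade, green, pink, plum, lime, red, teal, gold, rose, grey, navy} is all of U.
No 4 of the 6 sets cover everything (all 15 combinations miss at least one item), so 5 is optimal.

5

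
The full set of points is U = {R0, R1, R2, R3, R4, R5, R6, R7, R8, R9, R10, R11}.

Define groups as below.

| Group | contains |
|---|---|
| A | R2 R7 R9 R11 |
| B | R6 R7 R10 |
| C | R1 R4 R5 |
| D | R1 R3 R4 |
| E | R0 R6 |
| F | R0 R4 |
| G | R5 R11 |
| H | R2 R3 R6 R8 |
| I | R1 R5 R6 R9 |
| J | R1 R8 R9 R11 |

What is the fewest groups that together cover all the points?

5

B and C and E and H and J together: B ∪ C ∪ E ∪ H ∪ J = {R0, R1, R2, R3, R4, R5, R6, R7, R8, R9, R10, R11} — every point is covered.
No 4 of the 10 groups cover everything (all 210 combinations miss at least one point), so 5 is optimal.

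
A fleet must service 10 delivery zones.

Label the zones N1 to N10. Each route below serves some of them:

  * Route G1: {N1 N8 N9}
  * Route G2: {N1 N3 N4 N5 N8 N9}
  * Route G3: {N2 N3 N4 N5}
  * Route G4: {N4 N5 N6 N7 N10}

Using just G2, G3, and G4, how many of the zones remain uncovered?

Union of G2, G3, G4 = {N1, N2, N3, N4, N5, N6, N7, N8, N9, N10} — that's every zone, so 0 are uncovered.

0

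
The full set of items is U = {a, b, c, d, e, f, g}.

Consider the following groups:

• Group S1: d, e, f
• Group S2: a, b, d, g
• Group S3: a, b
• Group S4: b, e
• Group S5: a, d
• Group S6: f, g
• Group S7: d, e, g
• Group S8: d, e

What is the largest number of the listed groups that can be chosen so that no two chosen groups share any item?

3

S4, S5, S6 are pairwise disjoint (S4={b,e}; S5={a,d}; S6={f,g}).
Every remaining group overlaps one of these, and no 4 of the listed groups are pairwise disjoint, so 3 is the maximum.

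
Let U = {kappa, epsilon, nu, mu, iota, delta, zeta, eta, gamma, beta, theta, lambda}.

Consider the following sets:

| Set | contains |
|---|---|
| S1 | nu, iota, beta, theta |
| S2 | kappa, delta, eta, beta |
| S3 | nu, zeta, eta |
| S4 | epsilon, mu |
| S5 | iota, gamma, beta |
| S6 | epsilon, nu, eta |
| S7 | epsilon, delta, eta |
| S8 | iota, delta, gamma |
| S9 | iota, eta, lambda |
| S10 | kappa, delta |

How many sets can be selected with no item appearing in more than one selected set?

S3, S4, S5, S10 are pairwise disjoint (S3={nu,zeta,eta}; S4={epsilon,mu}; S5={iota,gamma,beta}; S10={kappa,delta}).
Every remaining set overlaps one of these, and no 5 of the listed sets are pairwise disjoint, so 4 is the maximum.

4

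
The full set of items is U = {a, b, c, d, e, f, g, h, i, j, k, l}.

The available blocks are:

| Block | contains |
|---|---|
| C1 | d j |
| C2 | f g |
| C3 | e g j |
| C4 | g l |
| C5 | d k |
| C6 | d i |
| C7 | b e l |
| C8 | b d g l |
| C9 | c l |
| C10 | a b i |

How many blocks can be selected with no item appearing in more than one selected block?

C1, C2, C9, C10 are pairwise disjoint (C1={d,j}; C2={f,g}; C9={c,l}; C10={a,b,i}).
Every remaining block overlaps one of these, and no 5 of the listed blocks are pairwise disjoint, so 4 is the maximum.

4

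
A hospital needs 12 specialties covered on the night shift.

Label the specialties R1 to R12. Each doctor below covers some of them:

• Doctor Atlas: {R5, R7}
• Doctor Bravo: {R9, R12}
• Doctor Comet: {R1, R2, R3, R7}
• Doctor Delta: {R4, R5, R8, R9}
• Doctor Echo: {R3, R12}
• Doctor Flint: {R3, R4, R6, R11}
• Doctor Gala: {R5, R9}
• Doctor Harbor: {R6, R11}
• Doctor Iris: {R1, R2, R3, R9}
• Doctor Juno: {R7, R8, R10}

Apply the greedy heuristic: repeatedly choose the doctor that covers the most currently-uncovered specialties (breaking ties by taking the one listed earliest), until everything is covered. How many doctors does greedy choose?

5

Greedy: pick Comet (covers 4 new) → pick Delta (covers 4 new) → pick Flint (covers 2 new) → pick Bravo (covers 1 new) → pick Juno (covers 1 new). Total picks: 5.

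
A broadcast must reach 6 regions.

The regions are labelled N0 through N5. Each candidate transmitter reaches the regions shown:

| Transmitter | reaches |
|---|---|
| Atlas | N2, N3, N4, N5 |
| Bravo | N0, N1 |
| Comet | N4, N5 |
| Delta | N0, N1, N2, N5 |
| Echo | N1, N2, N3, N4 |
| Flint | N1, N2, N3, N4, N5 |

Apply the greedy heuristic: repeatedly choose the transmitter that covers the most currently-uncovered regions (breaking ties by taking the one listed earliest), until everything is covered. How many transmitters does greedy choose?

2

Greedy: pick Flint (covers 5 new) → pick Bravo (covers 1 new). Total picks: 2.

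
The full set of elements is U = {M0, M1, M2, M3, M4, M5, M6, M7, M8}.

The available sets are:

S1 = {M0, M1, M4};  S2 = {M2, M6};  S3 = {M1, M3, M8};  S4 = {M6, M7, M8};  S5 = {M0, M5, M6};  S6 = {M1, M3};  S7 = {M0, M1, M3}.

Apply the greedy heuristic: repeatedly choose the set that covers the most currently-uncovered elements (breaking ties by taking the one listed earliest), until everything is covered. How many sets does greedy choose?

5

Greedy: pick S1 (covers 3 new) → pick S4 (covers 3 new) → pick S2 (covers 1 new) → pick S3 (covers 1 new) → pick S5 (covers 1 new). Total picks: 5.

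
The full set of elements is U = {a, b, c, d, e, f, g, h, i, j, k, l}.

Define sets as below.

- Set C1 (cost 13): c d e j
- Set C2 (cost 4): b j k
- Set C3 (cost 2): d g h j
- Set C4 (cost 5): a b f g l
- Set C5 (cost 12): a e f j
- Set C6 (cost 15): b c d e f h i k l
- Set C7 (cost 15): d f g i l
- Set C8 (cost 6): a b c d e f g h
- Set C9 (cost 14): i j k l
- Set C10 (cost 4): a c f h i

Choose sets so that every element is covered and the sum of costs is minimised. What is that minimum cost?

C2, C4, C8, C10 together cover every element (C2 ∪ C4 ∪ C8 ∪ C10 = {a, b, c, d, e, f, g, h, i, j, k, l}); total cost 4 + 5 + 6 + 4 = 19.
The greedy pick C3, C10, C2, C4, C8 costs 21; no covering selection beats 19.

19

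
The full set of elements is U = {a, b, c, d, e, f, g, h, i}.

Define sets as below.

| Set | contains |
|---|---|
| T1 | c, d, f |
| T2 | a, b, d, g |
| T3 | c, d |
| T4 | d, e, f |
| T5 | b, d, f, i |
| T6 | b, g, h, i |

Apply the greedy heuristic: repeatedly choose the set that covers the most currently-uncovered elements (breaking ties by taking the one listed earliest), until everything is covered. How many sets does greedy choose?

4

Greedy: pick T2 (covers 4 new) → pick T1 (covers 2 new) → pick T6 (covers 2 new) → pick T4 (covers 1 new). Total picks: 4.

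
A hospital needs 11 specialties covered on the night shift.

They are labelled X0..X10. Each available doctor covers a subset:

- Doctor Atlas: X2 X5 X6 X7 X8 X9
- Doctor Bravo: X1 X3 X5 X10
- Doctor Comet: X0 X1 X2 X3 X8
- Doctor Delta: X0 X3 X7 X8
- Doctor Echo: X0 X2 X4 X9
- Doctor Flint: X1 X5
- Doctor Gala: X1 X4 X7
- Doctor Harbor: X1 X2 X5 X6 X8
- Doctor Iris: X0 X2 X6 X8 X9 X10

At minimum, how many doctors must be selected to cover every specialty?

Take {Bravo, Gala, Iris}. Their union is {X0, X1, X2, X3, X4, X5, X6, X7, X8, X9, X10}, which is all 11 specialties.
No 2 of the 9 doctors cover everything (all 36 combinations miss at least one specialty), so 3 is optimal.

3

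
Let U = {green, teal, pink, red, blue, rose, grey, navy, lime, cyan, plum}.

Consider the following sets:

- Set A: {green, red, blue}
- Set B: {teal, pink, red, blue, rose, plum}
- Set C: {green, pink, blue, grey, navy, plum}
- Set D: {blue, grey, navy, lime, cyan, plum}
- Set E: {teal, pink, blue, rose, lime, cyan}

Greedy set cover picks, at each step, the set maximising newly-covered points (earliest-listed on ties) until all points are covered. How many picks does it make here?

3

Greedy: pick B (covers 6 new) → pick D (covers 4 new) → pick A (covers 1 new). Total picks: 3.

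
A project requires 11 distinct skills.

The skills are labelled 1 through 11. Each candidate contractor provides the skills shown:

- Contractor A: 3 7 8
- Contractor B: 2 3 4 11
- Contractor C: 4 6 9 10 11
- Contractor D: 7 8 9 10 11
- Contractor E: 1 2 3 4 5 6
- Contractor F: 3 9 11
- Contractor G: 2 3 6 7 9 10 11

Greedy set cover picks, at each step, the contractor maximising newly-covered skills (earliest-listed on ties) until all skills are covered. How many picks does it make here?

3

Greedy: pick G (covers 7 new) → pick E (covers 3 new) → pick A (covers 1 new). Total picks: 3.
(The true minimum cover uses only 2 contractors, so greedy is not optimal here.)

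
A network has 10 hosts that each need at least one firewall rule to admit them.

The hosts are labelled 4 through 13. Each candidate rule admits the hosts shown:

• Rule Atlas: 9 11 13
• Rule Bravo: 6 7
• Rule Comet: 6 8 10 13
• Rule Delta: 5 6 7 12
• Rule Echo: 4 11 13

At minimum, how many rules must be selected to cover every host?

Take {Atlas, Comet, Delta, Echo}. Their union is {4, 5, 6, 7, 8, 9, 10, 11, 12, 13}, which is all 10 hosts.
No 3 of the 5 rules cover everything (all 10 combinations miss at least one host), so 4 is optimal.

4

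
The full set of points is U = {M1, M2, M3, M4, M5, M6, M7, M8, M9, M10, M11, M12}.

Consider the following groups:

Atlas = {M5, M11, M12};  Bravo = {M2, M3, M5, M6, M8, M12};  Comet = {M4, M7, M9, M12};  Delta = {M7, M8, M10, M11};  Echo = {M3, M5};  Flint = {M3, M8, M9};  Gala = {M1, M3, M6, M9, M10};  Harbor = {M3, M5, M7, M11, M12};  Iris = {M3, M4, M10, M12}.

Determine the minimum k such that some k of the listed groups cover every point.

4

Take {Bravo, Comet, Gala, Harbor}. Their union is {M1, M2, M3, M4, M5, M6, M7, M8, M9, M10, M11, M12}, which is all 12 points.
No 3 of the 9 groups cover everything (all 84 combinations miss at least one point), so 4 is optimal.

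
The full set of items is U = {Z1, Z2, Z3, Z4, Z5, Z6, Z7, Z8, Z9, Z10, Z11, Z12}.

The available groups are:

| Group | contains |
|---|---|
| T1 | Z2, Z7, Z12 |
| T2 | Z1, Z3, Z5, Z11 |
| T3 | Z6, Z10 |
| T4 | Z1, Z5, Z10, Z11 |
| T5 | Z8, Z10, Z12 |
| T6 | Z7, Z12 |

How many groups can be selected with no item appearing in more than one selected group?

T1, T2, T3 are pairwise disjoint (T1={Z2,Z7,Z12}; T2={Z1,Z3,Z5,Z11}; T3={Z6,Z10}).
Every remaining group overlaps one of these, and no 4 of the listed groups are pairwise disjoint, so 3 is the maximum.

3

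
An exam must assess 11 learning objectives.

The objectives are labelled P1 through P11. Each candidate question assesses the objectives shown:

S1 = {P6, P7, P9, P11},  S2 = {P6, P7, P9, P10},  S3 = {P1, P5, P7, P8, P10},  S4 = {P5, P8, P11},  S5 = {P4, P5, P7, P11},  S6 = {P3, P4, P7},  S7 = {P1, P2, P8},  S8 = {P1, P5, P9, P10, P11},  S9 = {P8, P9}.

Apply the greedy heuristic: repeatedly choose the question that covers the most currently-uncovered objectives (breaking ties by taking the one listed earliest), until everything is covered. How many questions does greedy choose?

Greedy: pick S3 (covers 5 new) → pick S1 (covers 3 new) → pick S6 (covers 2 new) → pick S7 (covers 1 new). Total picks: 4.

4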